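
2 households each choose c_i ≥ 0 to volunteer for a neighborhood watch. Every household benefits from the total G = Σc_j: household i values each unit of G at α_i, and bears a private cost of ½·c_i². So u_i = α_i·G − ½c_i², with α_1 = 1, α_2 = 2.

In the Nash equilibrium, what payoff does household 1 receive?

Household i's FOC: ∂u_i/∂c_i = α_i − c_i = 0, so c_i* = α_i.
NE contributions = (1, 2); G = 3.
u_1 = α_1·G − ½·(c_1)² = 1·3 − ½·1² = 2.5.

2.5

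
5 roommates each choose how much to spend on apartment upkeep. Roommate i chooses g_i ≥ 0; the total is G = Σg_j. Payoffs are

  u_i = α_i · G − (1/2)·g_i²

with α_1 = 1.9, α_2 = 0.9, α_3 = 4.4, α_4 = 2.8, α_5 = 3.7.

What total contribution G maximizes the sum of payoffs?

Planner FOC: ∂(Σu_j)/∂g_i = (Σα_j) − g_i = 0, so g_i^SO = Σα_j = 13.7 for every i; G^SO = 68.5.

68.5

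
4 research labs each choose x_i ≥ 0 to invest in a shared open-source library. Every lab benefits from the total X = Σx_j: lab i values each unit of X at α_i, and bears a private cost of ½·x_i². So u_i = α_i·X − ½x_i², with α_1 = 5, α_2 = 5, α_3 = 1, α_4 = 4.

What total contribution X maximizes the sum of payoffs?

60

Planner FOC: ∂(Σu_j)/∂x_i = (Σα_j) − x_i = 0, so x_i^SO = Σα_j = 15 for every i; X^SO = 60.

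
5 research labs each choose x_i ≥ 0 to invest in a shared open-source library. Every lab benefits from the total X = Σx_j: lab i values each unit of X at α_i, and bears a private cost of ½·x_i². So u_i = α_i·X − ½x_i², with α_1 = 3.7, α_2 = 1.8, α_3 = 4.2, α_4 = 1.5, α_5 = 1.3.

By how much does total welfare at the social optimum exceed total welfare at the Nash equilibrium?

253.63

Lab i's FOC: ∂u_i/∂x_i = α_i − x_i = 0, so x_i* = α_i.
NE contributions = (3.7, 1.8, 4.2, 1.5, 1.3); X = 12.5.
W^NE = (Σα)·X − ½Σα_i² = 12.5² − ½·38.51 = 136.995.
Planner sets x_i = Σα_j = 12.5 for every i, so X^SO = 5·12.5 = 62.5.
W^SO = (Σα)·X^SO − ½·5·(Σα)² = (5/2)·12.5² = 390.625.
Deadweight loss = W^SO − W^NE = 253.63.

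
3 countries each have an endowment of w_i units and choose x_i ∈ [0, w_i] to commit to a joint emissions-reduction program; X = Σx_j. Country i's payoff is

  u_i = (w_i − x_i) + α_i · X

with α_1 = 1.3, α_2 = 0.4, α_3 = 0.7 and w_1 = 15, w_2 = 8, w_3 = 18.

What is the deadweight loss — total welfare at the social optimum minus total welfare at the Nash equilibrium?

∂u_i/∂x_i = α_i − 1, so country i contributes w_i if α_i > 1, else 0.
α_i > 1 for i ∈ {1}; NE contributions (15, 0, 0), X = 15.
W^NE = Σw_i − X^NE + (Σα_i)·X^NE = 41 + 1.4·15 = 62.
Planner: ∂(Σu_j)/∂x_i = Σα_j − 1 = 1.4 > 0, so everyone contributes w_i; X^SO = 41, W^SO = 41 + 1.4·41 = 98.4.
Deadweight loss = 36.4.

36.4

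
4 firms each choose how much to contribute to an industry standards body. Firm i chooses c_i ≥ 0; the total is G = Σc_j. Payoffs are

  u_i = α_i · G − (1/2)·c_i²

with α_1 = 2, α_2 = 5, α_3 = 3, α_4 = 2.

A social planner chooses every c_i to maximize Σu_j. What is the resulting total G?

Planner FOC: ∂(Σu_j)/∂c_i = (Σα_j) − c_i = 0, so c_i^SO = Σα_j = 12 for every i; G^SO = 48.

48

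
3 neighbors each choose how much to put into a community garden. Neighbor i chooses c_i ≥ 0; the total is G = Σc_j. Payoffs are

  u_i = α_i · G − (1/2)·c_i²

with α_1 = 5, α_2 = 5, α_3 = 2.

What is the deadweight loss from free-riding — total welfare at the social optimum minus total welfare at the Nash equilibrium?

99

Neighbor i's FOC: ∂u_i/∂c_i = α_i − c_i = 0, so c_i* = α_i.
NE contributions = (5, 5, 2); G = 12.
W^NE = (Σα)·G − ½Σα_i² = 12² − ½·54 = 117.
Planner sets c_i = Σα_j = 12 for every i, so G^SO = 3·12 = 36.
W^SO = (Σα)·G^SO − ½·3·(Σα)² = (3/2)·12² = 216.
Deadweight loss = W^SO − W^NE = 99.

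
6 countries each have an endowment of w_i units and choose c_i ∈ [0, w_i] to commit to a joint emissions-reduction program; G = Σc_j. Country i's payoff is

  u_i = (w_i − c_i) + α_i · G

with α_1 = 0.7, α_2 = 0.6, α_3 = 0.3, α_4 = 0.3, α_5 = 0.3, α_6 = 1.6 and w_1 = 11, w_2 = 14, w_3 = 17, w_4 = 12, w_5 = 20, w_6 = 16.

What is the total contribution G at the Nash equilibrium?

16

∂u_i/∂c_i = α_i − 1, so country i contributes w_i if α_i > 1, else 0.
α_i > 1 for i ∈ {6}; NE contributions (0, 0, 0, 0, 0, 16), G = 16.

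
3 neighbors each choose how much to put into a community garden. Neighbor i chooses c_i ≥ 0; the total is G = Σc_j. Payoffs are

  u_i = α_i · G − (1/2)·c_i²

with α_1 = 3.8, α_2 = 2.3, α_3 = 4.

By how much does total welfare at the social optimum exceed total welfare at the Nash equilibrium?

68.87

Neighbor i's FOC: ∂u_i/∂c_i = α_i − c_i = 0, so c_i* = α_i.
NE contributions = (3.8, 2.3, 4); G = 10.1.
W^NE = (Σα)·G − ½Σα_i² = 10.1² − ½·35.73 = 84.145.
Planner sets c_i = Σα_j = 10.1 for every i, so G^SO = 3·10.1 = 30.3.
W^SO = (Σα)·G^SO − ½·3·(Σα)² = (3/2)·10.1² = 153.015.
Deadweight loss = W^SO − W^NE = 68.87.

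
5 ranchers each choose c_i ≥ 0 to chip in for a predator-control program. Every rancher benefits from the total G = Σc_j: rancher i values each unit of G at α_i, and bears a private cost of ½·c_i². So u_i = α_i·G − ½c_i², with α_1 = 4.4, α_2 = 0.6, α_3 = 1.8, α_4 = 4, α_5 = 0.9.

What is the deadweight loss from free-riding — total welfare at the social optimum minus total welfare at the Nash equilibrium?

Rancher i's FOC: ∂u_i/∂c_i = α_i − c_i = 0, so c_i* = α_i.
NE contributions = (4.4, 0.6, 1.8, 4, 0.9); G = 11.7.
W^NE = (Σα)·G − ½Σα_i² = 11.7² − ½·39.77 = 117.005.
Planner sets c_i = Σα_j = 11.7 for every i, so G^SO = 5·11.7 = 58.5.
W^SO = (Σα)·G^SO − ½·5·(Σα)² = (5/2)·11.7² = 342.225.
Deadweight loss = W^SO − W^NE = 225.22.

225.22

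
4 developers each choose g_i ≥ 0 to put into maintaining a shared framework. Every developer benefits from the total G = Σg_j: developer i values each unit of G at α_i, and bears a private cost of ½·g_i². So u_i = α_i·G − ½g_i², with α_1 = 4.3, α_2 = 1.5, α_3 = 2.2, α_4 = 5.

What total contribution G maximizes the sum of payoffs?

52

Planner FOC: ∂(Σu_j)/∂g_i = (Σα_j) − g_i = 0, so g_i^SO = Σα_j = 13 for every i; G^SO = 52.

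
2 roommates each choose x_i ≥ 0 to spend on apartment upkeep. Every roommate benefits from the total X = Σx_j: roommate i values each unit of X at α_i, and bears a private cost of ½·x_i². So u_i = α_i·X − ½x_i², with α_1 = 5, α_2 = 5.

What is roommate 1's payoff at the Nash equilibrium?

Roommate i's FOC: ∂u_i/∂x_i = α_i − x_i = 0, so x_i* = α_i.
NE contributions = (5, 5); X = 10.
u_1 = α_1·X − ½·(x_1)² = 5·10 − ½·5² = 37.5.

37.5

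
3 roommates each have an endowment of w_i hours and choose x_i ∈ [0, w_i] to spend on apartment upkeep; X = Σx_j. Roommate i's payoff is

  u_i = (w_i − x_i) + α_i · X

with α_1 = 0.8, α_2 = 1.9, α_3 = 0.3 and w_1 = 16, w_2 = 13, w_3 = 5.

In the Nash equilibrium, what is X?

∂u_i/∂x_i = α_i − 1, so roommate i contributes w_i if α_i > 1, else 0.
α_i > 1 for i ∈ {2}; NE contributions (0, 13, 0), X = 13.

13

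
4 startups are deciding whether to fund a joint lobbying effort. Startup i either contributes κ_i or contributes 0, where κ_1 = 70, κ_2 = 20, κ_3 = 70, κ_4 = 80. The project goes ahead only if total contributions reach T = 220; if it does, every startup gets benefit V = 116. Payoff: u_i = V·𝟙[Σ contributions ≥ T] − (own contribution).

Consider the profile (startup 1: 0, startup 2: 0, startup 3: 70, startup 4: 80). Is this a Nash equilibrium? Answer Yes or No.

Total = 150 < 220: not provided.
Startup 1 (pledges 0, payoff 0): pledging 70 → total 220, payoff 46. Profitable deviation.

No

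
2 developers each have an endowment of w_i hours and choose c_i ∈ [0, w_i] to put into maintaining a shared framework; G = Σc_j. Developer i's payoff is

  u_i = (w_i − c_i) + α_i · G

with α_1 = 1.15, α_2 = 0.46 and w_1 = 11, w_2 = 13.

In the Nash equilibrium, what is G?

11

∂u_i/∂c_i = α_i − 1, so developer i contributes w_i if α_i > 1, else 0.
α_i > 1 for i ∈ {1}; NE contributions (11, 0), G = 11.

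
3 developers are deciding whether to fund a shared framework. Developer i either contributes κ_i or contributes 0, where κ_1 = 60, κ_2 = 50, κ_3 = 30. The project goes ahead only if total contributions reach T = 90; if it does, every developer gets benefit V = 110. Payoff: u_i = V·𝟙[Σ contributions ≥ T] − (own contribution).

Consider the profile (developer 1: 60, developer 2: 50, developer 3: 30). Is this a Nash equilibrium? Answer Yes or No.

No

Total = 140 ≥ 90: provided.
Developer 1 (pledges 60, payoff 50): dropping to 0 → total 80, payoff 0. No gain.
Developer 2 (pledges 50, payoff 60): dropping to 0 → total 90, payoff 110. Profitable deviation.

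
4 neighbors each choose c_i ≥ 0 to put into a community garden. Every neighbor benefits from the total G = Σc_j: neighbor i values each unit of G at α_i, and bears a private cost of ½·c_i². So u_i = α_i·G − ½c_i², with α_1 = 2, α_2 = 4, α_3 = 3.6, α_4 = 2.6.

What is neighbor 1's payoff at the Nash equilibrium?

Neighbor i's FOC: ∂u_i/∂c_i = α_i − c_i = 0, so c_i* = α_i.
NE contributions = (2, 4, 3.6, 2.6); G = 12.2.
u_1 = α_1·G − ½·(c_1)² = 2·12.2 − ½·2² = 22.4.

22.4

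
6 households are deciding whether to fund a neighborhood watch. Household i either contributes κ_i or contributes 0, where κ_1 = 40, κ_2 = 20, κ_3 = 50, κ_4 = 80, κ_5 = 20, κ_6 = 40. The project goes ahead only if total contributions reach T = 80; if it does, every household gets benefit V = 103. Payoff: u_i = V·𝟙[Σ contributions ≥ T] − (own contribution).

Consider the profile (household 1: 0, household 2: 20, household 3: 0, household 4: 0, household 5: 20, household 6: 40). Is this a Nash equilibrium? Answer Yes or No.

Total = 80 ≥ 80: provided.
Household 1 (pledges 0, payoff 103): pledging 40 → total 120, payoff 63. No gain.
Household 2 (pledges 20, payoff 83): dropping to 0 → total 60, payoff 0. No gain.
Household 3 (pledges 0, payoff 103): pledging 50 → total 130, payoff 53. No gain.
Household 4 (pledges 0, payoff 103): pledging 80 → total 160, payoff 23. No gain.
Household 5 (pledges 20, payoff 83): dropping to 0 → total 60, payoff 0. No gain.
Household 6 (pledges 40, payoff 63): dropping to 0 → total 40, payoff 0. No gain.

Yes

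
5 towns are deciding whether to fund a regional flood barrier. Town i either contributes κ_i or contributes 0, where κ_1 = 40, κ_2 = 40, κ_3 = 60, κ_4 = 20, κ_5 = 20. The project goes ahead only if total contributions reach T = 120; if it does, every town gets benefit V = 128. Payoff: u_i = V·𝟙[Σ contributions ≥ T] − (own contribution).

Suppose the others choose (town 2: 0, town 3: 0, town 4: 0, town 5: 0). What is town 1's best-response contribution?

Others' total = 0. Even contributing 40 gives 40 < 120: no benefit either way.
Best response: 0.

0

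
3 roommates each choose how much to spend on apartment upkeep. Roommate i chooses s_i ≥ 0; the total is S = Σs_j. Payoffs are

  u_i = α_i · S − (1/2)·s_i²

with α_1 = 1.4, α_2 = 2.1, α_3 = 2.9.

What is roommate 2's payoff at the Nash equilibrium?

11.235

Roommate i's FOC: ∂u_i/∂s_i = α_i − s_i = 0, so s_i* = α_i.
NE contributions = (1.4, 2.1, 2.9); S = 6.4.
u_2 = α_2·S − ½·(s_2)² = 2.1·6.4 − ½·2.1² = 11.235.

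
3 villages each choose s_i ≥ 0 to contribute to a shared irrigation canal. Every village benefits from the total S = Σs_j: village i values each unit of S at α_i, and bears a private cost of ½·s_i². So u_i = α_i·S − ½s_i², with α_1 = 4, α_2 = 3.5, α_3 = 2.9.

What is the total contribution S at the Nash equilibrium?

10.4

Village i's FOC: ∂u_i/∂s_i = α_i − s_i = 0, so s_i* = α_i.
NE contributions = (4, 3.5, 2.9); S = 10.4.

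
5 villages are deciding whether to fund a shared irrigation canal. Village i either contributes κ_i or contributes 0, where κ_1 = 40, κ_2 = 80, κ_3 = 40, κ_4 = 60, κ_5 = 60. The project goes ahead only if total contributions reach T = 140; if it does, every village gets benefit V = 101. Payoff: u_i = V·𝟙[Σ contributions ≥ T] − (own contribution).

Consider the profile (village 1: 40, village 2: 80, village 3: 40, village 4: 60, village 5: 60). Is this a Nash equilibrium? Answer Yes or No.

No

Total = 280 ≥ 140: provided.
Village 1 (pledges 40, payoff 61): dropping to 0 → total 240, payoff 101. Profitable deviation.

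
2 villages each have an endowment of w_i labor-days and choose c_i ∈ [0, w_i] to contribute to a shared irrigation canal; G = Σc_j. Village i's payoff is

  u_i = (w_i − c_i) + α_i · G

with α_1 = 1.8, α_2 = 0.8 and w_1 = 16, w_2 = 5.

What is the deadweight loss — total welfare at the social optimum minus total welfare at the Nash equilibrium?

8

∂u_i/∂c_i = α_i − 1, so village i contributes w_i if α_i > 1, else 0.
α_i > 1 for i ∈ {1}; NE contributions (16, 0), G = 16.
W^NE = Σw_i − G^NE + (Σα_i)·G^NE = 21 + 1.6·16 = 46.6.
Planner: ∂(Σu_j)/∂c_i = Σα_j − 1 = 1.6 > 0, so everyone contributes w_i; G^SO = 21, W^SO = 21 + 1.6·21 = 54.6.
Deadweight loss = 8.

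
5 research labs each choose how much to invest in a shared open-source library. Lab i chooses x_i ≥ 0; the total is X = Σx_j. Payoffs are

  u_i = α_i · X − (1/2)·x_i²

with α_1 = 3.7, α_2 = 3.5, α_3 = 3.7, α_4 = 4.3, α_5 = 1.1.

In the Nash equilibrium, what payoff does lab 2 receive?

Lab i's FOC: ∂u_i/∂x_i = α_i − x_i = 0, so x_i* = α_i.
NE contributions = (3.7, 3.5, 3.7, 4.3, 1.1); X = 16.3.
u_2 = α_2·X − ½·(x_2)² = 3.5·16.3 − ½·3.5² = 50.925.

50.925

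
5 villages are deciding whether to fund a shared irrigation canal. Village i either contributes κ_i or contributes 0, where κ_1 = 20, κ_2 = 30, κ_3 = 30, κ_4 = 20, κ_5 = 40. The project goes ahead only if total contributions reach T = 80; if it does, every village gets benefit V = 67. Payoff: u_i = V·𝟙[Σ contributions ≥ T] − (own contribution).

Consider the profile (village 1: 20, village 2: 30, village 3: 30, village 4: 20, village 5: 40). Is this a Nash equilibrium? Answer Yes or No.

No

Total = 140 ≥ 80: provided.
Village 1 (pledges 20, payoff 47): dropping to 0 → total 120, payoff 67. Profitable deviation.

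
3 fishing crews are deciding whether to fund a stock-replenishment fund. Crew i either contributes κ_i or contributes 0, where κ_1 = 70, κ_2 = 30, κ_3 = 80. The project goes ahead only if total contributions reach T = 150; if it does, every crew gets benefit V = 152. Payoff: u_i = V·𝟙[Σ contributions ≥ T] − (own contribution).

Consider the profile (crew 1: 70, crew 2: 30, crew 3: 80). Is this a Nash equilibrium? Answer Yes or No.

Total = 180 ≥ 150: provided.
Crew 1 (pledges 70, payoff 82): dropping to 0 → total 110, payoff 0. No gain.
Crew 2 (pledges 30, payoff 122): dropping to 0 → total 150, payoff 152. Profitable deviation.

No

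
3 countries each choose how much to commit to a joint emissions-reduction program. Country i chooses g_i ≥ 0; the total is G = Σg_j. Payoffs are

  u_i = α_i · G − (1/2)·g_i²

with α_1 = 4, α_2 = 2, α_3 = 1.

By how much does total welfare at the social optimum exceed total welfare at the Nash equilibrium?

35

Country i's FOC: ∂u_i/∂g_i = α_i − g_i = 0, so g_i* = α_i.
NE contributions = (4, 2, 1); G = 7.
W^NE = (Σα)·G − ½Σα_i² = 7² − ½·21 = 38.5.
Planner sets g_i = Σα_j = 7 for every i, so G^SO = 3·7 = 21.
W^SO = (Σα)·G^SO − ½·3·(Σα)² = (3/2)·7² = 73.5.
Deadweight loss = W^SO − W^NE = 35.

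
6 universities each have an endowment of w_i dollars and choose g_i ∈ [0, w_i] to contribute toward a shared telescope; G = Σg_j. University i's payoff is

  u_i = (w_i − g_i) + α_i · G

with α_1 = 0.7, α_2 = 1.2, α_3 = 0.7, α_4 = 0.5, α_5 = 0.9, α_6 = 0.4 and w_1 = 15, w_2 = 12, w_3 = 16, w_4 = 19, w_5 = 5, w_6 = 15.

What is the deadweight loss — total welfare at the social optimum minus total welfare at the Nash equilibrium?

238

∂u_i/∂g_i = α_i − 1, so university i contributes w_i if α_i > 1, else 0.
α_i > 1 for i ∈ {2}; NE contributions (0, 12, 0, 0, 0, 0), G = 12.
W^NE = Σw_i − G^NE + (Σα_i)·G^NE = 82 + 3.4·12 = 122.8.
Planner: ∂(Σu_j)/∂g_i = Σα_j − 1 = 3.4 > 0, so everyone contributes w_i; G^SO = 82, W^SO = 82 + 3.4·82 = 360.8.
Deadweight loss = 238.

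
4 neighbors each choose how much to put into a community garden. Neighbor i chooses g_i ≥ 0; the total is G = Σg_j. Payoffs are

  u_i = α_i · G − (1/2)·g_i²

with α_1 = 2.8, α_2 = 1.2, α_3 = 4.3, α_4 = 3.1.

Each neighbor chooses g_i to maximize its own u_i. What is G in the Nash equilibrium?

11.4

Neighbor i's FOC: ∂u_i/∂g_i = α_i − g_i = 0, so g_i* = α_i.
NE contributions = (2.8, 1.2, 4.3, 3.1); G = 11.4.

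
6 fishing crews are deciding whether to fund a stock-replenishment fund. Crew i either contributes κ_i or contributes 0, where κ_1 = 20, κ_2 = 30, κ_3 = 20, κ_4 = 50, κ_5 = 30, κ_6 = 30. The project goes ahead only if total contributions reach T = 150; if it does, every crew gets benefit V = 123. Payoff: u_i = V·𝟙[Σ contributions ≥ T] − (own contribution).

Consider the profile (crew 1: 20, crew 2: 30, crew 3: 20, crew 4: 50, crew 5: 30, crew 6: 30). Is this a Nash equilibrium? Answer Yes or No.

Total = 180 ≥ 150: provided.
Crew 1 (pledges 20, payoff 103): dropping to 0 → total 160, payoff 123. Profitable deviation.

No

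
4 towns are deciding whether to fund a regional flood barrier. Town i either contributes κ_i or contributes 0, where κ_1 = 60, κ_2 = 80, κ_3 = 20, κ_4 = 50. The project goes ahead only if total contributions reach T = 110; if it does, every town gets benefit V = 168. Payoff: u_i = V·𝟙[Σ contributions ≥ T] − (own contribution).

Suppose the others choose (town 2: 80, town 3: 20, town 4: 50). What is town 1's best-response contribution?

Others' total = 150 ≥ 110; contributing adds cost 60 for no extra benefit.
Best response: 0.

0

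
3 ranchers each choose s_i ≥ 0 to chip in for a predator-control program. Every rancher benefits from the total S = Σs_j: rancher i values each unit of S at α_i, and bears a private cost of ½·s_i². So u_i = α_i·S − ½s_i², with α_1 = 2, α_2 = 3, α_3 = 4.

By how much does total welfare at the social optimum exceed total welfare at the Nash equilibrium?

Rancher i's FOC: ∂u_i/∂s_i = α_i − s_i = 0, so s_i* = α_i.
NE contributions = (2, 3, 4); S = 9.
W^NE = (Σα)·S − ½Σα_i² = 9² − ½·29 = 66.5.
Planner sets s_i = Σα_j = 9 for every i, so S^SO = 3·9 = 27.
W^SO = (Σα)·S^SO − ½·3·(Σα)² = (3/2)·9² = 121.5.
Deadweight loss = W^SO − W^NE = 55.

55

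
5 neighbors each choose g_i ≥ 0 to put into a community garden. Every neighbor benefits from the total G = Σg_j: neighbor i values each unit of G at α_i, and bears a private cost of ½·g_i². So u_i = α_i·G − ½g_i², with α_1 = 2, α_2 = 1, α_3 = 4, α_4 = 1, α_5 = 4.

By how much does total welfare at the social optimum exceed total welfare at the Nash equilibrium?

235

Neighbor i's FOC: ∂u_i/∂g_i = α_i − g_i = 0, so g_i* = α_i.
NE contributions = (2, 1, 4, 1, 4); G = 12.
W^NE = (Σα)·G − ½Σα_i² = 12² − ½·38 = 125.
Planner sets g_i = Σα_j = 12 for every i, so G^SO = 5·12 = 60.
W^SO = (Σα)·G^SO − ½·5·(Σα)² = (5/2)·12² = 360.
Deadweight loss = W^SO − W^NE = 235.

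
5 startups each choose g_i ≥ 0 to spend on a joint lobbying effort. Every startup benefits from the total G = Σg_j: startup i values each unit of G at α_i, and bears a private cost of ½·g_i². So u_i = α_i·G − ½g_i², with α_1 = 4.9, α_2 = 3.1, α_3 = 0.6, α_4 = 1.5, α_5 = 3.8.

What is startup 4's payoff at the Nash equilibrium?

19.725

Startup i's FOC: ∂u_i/∂g_i = α_i − g_i = 0, so g_i* = α_i.
NE contributions = (4.9, 3.1, 0.6, 1.5, 3.8); G = 13.9.
u_4 = α_4·G − ½·(g_4)² = 1.5·13.9 − ½·1.5² = 19.725.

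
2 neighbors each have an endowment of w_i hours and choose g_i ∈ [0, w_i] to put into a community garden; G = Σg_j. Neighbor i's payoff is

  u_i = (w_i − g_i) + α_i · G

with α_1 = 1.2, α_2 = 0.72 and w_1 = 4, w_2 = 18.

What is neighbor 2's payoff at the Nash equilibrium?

∂u_i/∂g_i = α_i − 1, so neighbor i contributes w_i if α_i > 1, else 0.
α_i > 1 for i ∈ {1}; NE contributions (4, 0), G = 4.
u_2 = (18 − 0) + 0.72·4 = 20.88.

20.88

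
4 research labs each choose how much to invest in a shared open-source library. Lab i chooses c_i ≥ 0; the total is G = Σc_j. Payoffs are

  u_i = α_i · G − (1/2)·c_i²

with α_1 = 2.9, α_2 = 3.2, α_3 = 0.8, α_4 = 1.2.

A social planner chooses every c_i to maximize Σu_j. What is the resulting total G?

32.4

Planner FOC: ∂(Σu_j)/∂c_i = (Σα_j) − c_i = 0, so c_i^SO = Σα_j = 8.1 for every i; G^SO = 32.4.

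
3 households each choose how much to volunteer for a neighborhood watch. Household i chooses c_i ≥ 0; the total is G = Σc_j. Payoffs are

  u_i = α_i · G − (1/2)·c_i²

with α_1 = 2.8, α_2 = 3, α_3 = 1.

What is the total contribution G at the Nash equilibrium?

6.8

Household i's FOC: ∂u_i/∂c_i = α_i − c_i = 0, so c_i* = α_i.
NE contributions = (2.8, 3, 1); G = 6.8.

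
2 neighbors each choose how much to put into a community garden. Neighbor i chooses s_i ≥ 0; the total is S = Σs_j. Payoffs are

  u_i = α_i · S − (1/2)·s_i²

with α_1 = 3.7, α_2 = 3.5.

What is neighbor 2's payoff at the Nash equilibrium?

19.075

Neighbor i's FOC: ∂u_i/∂s_i = α_i − s_i = 0, so s_i* = α_i.
NE contributions = (3.7, 3.5); S = 7.2.
u_2 = α_2·S − ½·(s_2)² = 3.5·7.2 − ½·3.5² = 19.075.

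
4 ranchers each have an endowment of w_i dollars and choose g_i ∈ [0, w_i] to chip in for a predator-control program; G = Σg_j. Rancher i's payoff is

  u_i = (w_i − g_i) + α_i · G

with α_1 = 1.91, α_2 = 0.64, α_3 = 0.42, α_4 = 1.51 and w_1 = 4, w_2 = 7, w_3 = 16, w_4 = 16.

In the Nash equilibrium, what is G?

20

∂u_i/∂g_i = α_i − 1, so rancher i contributes w_i if α_i > 1, else 0.
α_i > 1 for i ∈ {1, 4}; NE contributions (4, 0, 0, 16), G = 20.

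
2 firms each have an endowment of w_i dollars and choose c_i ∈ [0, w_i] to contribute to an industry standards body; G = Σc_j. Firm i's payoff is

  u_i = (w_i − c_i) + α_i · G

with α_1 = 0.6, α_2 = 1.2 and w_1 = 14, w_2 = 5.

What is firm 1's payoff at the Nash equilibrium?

17

∂u_i/∂c_i = α_i − 1, so firm i contributes w_i if α_i > 1, else 0.
α_i > 1 for i ∈ {2}; NE contributions (0, 5), G = 5.
u_1 = (14 − 0) + 0.6·5 = 17.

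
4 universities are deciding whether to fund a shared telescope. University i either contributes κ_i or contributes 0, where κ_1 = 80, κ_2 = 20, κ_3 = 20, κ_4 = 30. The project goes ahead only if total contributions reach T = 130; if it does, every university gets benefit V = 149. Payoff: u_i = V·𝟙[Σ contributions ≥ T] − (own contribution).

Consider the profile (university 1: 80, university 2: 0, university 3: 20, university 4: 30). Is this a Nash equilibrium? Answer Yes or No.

Yes

Total = 130 ≥ 130: provided.
University 1 (pledges 80, payoff 69): dropping to 0 → total 50, payoff 0. No gain.
University 2 (pledges 0, payoff 149): pledging 20 → total 150, payoff 129. No gain.
University 3 (pledges 20, payoff 129): dropping to 0 → total 110, payoff 0. No gain.
University 4 (pledges 30, payoff 119): dropping to 0 → total 100, payoff 0. No gain.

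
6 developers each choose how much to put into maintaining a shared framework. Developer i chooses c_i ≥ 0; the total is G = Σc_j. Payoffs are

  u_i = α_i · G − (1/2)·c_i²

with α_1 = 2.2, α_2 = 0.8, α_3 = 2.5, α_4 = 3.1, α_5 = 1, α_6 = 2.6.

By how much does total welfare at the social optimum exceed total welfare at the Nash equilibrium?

312.23

Developer i's FOC: ∂u_i/∂c_i = α_i − c_i = 0, so c_i* = α_i.
NE contributions = (2.2, 0.8, 2.5, 3.1, 1, 2.6); G = 12.2.
W^NE = (Σα)·G − ½Σα_i² = 12.2² − ½·29.1 = 134.29.
Planner sets c_i = Σα_j = 12.2 for every i, so G^SO = 6·12.2 = 73.2.
W^SO = (Σα)·G^SO − ½·6·(Σα)² = (6/2)·12.2² = 446.52.
Deadweight loss = W^SO − W^NE = 312.23.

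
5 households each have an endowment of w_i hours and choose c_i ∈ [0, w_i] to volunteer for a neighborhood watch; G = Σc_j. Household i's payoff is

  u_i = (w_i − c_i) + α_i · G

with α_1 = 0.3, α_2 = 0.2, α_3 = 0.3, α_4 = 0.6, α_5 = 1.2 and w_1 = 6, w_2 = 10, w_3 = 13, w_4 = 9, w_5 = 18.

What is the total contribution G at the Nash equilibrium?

18

∂u_i/∂c_i = α_i − 1, so household i contributes w_i if α_i > 1, else 0.
α_i > 1 for i ∈ {5}; NE contributions (0, 0, 0, 0, 18), G = 18.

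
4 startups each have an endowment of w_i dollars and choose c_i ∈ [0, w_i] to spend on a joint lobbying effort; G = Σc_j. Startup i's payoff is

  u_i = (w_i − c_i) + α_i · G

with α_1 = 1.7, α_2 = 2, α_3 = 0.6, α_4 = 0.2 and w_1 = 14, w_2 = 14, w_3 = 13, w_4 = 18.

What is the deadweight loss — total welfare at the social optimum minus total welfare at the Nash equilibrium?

108.5

∂u_i/∂c_i = α_i − 1, so startup i contributes w_i if α_i > 1, else 0.
α_i > 1 for i ∈ {1, 2}; NE contributions (14, 14, 0, 0), G = 28.
W^NE = Σw_i − G^NE + (Σα_i)·G^NE = 59 + 3.5·28 = 157.
Planner: ∂(Σu_j)/∂c_i = Σα_j − 1 = 3.5 > 0, so everyone contributes w_i; G^SO = 59, W^SO = 59 + 3.5·59 = 265.5.
Deadweight loss = 108.5.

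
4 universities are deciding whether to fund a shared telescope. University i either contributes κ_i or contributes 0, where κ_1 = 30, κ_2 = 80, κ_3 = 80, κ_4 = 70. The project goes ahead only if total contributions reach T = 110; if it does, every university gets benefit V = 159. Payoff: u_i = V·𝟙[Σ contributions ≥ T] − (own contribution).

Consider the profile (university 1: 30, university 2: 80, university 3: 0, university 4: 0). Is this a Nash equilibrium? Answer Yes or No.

Total = 110 ≥ 110: provided.
University 1 (pledges 30, payoff 129): dropping to 0 → total 80, payoff 0. No gain.
University 2 (pledges 80, payoff 79): dropping to 0 → total 30, payoff 0. No gain.
University 3 (pledges 0, payoff 159): pledging 80 → total 190, payoff 79. No gain.
University 4 (pledges 0, payoff 159): pledging 70 → total 180, payoff 89. No gain.

Yes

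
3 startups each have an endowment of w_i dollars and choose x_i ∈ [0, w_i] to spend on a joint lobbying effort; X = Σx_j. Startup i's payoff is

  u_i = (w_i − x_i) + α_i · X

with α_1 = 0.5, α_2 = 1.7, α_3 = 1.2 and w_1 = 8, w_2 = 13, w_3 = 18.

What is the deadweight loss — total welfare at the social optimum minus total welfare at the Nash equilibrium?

∂u_i/∂x_i = α_i − 1, so startup i contributes w_i if α_i > 1, else 0.
α_i > 1 for i ∈ {2, 3}; NE contributions (0, 13, 18), X = 31.
W^NE = Σw_i − X^NE + (Σα_i)·X^NE = 39 + 2.4·31 = 113.4.
Planner: ∂(Σu_j)/∂x_i = Σα_j − 1 = 2.4 > 0, so everyone contributes w_i; X^SO = 39, W^SO = 39 + 2.4·39 = 132.6.
Deadweight loss = 19.2.

19.2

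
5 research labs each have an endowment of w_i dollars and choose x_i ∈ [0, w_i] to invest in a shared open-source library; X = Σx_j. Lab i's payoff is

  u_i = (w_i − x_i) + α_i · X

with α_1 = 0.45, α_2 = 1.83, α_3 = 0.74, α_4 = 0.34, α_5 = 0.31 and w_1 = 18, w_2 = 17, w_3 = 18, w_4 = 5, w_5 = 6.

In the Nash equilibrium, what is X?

17

∂u_i/∂x_i = α_i − 1, so lab i contributes w_i if α_i > 1, else 0.
α_i > 1 for i ∈ {2}; NE contributions (0, 17, 0, 0, 0), X = 17.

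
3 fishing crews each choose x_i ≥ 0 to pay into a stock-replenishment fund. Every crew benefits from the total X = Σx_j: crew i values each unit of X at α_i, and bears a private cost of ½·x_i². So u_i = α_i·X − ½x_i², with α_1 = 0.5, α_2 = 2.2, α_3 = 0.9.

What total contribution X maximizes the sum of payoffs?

Planner FOC: ∂(Σu_j)/∂x_i = (Σα_j) − x_i = 0, so x_i^SO = Σα_j = 3.6 for every i; X^SO = 10.8.

10.8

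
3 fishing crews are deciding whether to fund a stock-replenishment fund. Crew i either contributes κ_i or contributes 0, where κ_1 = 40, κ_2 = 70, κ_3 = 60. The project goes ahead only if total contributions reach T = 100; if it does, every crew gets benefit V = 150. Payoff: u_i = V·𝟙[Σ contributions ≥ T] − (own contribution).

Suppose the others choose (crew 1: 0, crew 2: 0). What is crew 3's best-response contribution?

0

Others' total = 0. Even contributing 60 gives 60 < 100: no benefit either way.
Best response: 0.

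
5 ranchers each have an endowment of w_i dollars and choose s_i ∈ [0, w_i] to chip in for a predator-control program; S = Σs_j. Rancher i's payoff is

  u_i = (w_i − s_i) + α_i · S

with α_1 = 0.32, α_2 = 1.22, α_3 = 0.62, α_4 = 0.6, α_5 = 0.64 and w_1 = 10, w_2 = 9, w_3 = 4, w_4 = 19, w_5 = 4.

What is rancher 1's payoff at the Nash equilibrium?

12.88

∂u_i/∂s_i = α_i − 1, so rancher i contributes w_i if α_i > 1, else 0.
α_i > 1 for i ∈ {2}; NE contributions (0, 9, 0, 0, 0), S = 9.
u_1 = (10 − 0) + 0.32·9 = 12.88.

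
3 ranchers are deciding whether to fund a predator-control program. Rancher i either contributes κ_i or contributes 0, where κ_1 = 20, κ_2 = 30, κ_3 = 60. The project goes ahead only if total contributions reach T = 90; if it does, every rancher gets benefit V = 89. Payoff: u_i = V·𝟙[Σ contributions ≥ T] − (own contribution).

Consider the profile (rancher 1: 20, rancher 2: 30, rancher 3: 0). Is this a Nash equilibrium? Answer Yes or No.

No

Total = 50 < 90: not provided.
Rancher 1 (pledges 20, payoff -20): dropping to 0 → total 30, payoff 0. Profitable deviation.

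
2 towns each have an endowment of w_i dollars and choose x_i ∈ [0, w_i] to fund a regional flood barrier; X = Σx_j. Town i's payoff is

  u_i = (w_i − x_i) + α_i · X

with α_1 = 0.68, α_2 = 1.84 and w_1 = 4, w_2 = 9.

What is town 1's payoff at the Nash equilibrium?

∂u_i/∂x_i = α_i − 1, so town i contributes w_i if α_i > 1, else 0.
α_i > 1 for i ∈ {2}; NE contributions (0, 9), X = 9.
u_1 = (4 − 0) + 0.68·9 = 10.12.

10.12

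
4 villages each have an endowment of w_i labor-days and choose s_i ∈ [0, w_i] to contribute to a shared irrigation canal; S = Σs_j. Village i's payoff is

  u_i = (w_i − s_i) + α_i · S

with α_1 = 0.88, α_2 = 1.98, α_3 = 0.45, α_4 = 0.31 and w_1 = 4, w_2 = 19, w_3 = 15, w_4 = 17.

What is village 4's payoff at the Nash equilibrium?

22.89

∂u_i/∂s_i = α_i − 1, so village i contributes w_i if α_i > 1, else 0.
α_i > 1 for i ∈ {2}; NE contributions (0, 19, 0, 0), S = 19.
u_4 = (17 − 0) + 0.31·19 = 22.89.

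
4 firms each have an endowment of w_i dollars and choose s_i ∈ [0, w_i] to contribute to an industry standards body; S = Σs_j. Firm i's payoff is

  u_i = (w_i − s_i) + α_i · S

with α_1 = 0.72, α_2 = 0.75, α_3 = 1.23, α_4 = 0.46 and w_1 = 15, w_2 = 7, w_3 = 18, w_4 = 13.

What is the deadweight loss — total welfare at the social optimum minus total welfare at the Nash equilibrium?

75.6

∂u_i/∂s_i = α_i − 1, so firm i contributes w_i if α_i > 1, else 0.
α_i > 1 for i ∈ {3}; NE contributions (0, 0, 18, 0), S = 18.
W^NE = Σw_i − S^NE + (Σα_i)·S^NE = 53 + 2.16·18 = 91.88.
Planner: ∂(Σu_j)/∂s_i = Σα_j − 1 = 2.16 > 0, so everyone contributes w_i; S^SO = 53, W^SO = 53 + 2.16·53 = 167.48.
Deadweight loss = 75.6.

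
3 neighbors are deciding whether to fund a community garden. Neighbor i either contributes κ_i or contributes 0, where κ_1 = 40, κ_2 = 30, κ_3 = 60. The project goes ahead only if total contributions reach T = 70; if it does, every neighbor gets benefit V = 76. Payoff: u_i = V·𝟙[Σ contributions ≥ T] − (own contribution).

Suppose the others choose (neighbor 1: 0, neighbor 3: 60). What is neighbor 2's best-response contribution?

Others' total = 60. Contributing 30 brings total to 90 ≥ 70: gain V − κ_2 = 46.
Best response: 30.

30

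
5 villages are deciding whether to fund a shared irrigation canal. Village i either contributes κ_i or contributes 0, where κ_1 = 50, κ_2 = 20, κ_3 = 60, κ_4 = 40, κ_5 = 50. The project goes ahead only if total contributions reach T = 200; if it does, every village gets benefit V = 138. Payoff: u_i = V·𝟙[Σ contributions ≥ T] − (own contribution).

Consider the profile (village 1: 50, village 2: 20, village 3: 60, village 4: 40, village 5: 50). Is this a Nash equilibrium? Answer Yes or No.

No

Total = 220 ≥ 200: provided.
Village 1 (pledges 50, payoff 88): dropping to 0 → total 170, payoff 0. No gain.
Village 2 (pledges 20, payoff 118): dropping to 0 → total 200, payoff 138. Profitable deviation.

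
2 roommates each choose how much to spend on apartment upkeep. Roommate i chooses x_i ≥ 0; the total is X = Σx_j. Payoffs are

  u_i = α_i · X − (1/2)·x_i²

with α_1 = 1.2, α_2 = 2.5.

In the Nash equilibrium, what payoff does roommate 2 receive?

Roommate i's FOC: ∂u_i/∂x_i = α_i − x_i = 0, so x_i* = α_i.
NE contributions = (1.2, 2.5); X = 3.7.
u_2 = α_2·X − ½·(x_2)² = 2.5·3.7 − ½·2.5² = 6.125.

6.125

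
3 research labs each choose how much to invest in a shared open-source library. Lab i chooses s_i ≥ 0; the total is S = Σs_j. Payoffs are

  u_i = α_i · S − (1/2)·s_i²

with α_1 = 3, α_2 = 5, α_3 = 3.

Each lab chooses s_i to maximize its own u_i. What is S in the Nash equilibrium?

Lab i's FOC: ∂u_i/∂s_i = α_i − s_i = 0, so s_i* = α_i.
NE contributions = (3, 5, 3); S = 11.

11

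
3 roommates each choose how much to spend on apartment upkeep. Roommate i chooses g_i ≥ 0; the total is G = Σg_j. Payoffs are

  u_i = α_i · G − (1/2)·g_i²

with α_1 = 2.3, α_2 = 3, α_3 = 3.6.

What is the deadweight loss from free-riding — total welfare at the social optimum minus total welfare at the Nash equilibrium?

Roommate i's FOC: ∂u_i/∂g_i = α_i − g_i = 0, so g_i* = α_i.
NE contributions = (2.3, 3, 3.6); G = 8.9.
W^NE = (Σα)·G − ½Σα_i² = 8.9² − ½·27.25 = 65.585.
Planner sets g_i = Σα_j = 8.9 for every i, so G^SO = 3·8.9 = 26.7.
W^SO = (Σα)·G^SO − ½·3·(Σα)² = (3/2)·8.9² = 118.815.
Deadweight loss = W^SO − W^NE = 53.23.

53.23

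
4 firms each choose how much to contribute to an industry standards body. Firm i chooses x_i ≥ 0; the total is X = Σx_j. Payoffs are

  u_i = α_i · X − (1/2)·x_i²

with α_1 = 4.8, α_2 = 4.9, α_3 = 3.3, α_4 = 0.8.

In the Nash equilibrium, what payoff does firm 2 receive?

Firm i's FOC: ∂u_i/∂x_i = α_i − x_i = 0, so x_i* = α_i.
NE contributions = (4.8, 4.9, 3.3, 0.8); X = 13.8.
u_2 = α_2·X − ½·(x_2)² = 4.9·13.8 − ½·4.9² = 55.615.

55.615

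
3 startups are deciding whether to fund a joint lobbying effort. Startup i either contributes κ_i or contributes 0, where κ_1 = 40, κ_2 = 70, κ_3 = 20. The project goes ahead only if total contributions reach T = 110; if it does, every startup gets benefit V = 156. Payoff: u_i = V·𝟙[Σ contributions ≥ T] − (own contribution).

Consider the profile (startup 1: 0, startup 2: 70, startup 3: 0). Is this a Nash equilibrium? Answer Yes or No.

Total = 70 < 110: not provided.
Startup 1 (pledges 0, payoff 0): pledging 40 → total 110, payoff 116. Profitable deviation.

No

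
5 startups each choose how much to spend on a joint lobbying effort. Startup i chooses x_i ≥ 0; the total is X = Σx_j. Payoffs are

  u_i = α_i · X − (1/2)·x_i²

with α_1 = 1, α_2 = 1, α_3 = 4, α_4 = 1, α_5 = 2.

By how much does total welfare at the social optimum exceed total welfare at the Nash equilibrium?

133

Startup i's FOC: ∂u_i/∂x_i = α_i − x_i = 0, so x_i* = α_i.
NE contributions = (1, 1, 4, 1, 2); X = 9.
W^NE = (Σα)·X − ½Σα_i² = 9² − ½·23 = 69.5.
Planner sets x_i = Σα_j = 9 for every i, so X^SO = 5·9 = 45.
W^SO = (Σα)·X^SO − ½·5·(Σα)² = (5/2)·9² = 202.5.
Deadweight loss = W^SO − W^NE = 133.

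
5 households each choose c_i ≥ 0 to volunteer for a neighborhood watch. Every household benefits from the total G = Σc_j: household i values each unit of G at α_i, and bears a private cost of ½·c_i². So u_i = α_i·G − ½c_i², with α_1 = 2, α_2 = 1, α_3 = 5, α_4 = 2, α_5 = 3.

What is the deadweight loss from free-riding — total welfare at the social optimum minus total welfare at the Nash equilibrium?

Household i's FOC: ∂u_i/∂c_i = α_i − c_i = 0, so c_i* = α_i.
NE contributions = (2, 1, 5, 2, 3); G = 13.
W^NE = (Σα)·G − ½Σα_i² = 13² − ½·43 = 147.5.
Planner sets c_i = Σα_j = 13 for every i, so G^SO = 5·13 = 65.
W^SO = (Σα)·G^SO − ½·5·(Σα)² = (5/2)·13² = 422.5.
Deadweight loss = W^SO − W^NE = 275.

275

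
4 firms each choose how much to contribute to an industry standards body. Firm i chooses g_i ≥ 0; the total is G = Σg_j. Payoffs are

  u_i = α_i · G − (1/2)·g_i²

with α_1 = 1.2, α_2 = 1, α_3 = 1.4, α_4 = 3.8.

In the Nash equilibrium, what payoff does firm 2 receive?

6.9

Firm i's FOC: ∂u_i/∂g_i = α_i − g_i = 0, so g_i* = α_i.
NE contributions = (1.2, 1, 1.4, 3.8); G = 7.4.
u_2 = α_2·G − ½·(g_2)² = 1·7.4 − ½·1² = 6.9.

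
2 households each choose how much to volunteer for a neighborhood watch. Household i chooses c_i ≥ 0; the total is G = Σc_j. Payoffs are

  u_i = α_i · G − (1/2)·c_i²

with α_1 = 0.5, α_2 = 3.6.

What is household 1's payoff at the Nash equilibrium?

Household i's FOC: ∂u_i/∂c_i = α_i − c_i = 0, so c_i* = α_i.
NE contributions = (0.5, 3.6); G = 4.1.
u_1 = α_1·G − ½·(c_1)² = 0.5·4.1 − ½·0.5² = 1.925.

1.925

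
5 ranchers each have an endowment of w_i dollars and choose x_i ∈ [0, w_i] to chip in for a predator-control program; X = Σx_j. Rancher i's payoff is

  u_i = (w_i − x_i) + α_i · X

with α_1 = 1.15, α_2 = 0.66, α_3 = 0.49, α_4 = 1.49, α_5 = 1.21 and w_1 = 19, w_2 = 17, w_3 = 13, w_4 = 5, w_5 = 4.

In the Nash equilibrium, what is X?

28

∂u_i/∂x_i = α_i − 1, so rancher i contributes w_i if α_i > 1, else 0.
α_i > 1 for i ∈ {1, 4, 5}; NE contributions (19, 0, 0, 5, 4), X = 28.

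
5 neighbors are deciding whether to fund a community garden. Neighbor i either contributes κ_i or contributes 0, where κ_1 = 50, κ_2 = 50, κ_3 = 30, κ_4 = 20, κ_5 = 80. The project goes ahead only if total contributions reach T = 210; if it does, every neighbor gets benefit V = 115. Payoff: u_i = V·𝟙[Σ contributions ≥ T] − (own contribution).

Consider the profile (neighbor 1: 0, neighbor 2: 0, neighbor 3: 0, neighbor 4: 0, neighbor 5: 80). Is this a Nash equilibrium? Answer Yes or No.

Total = 80 < 210: not provided.
Neighbor 1 (pledges 0, payoff 0): pledging 50 → total 130, payoff -50. No gain.
Neighbor 2 (pledges 0, payoff 0): pledging 50 → total 130, payoff -50. No gain.
Neighbor 3 (pledges 0, payoff 0): pledging 30 → total 110, payoff -30. No gain.
Neighbor 4 (pledges 0, payoff 0): pledging 20 → total 100, payoff -20. No gain.
Neighbor 5 (pledges 80, payoff -80): dropping to 0 → total 0, payoff 0. Profitable deviation.

No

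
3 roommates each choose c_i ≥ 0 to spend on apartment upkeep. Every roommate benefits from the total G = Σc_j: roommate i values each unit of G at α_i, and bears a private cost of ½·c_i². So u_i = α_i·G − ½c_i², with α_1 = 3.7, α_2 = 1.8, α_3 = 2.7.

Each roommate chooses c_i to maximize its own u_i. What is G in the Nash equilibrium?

Roommate i's FOC: ∂u_i/∂c_i = α_i − c_i = 0, so c_i* = α_i.
NE contributions = (3.7, 1.8, 2.7); G = 8.2.

8.2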